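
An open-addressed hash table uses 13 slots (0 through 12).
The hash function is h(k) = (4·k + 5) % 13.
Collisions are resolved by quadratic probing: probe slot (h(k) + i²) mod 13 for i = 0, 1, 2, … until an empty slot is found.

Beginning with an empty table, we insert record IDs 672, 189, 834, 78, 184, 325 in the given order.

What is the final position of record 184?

672: h=2 => slot 2
189: h=7 => slot 7
834: h=0 => slot 0
78: h=5 => slot 5
184: h=0, probe 0,1 => slot 1
325: h=5, probe 5,6 => slot 6
Table: [834, 184, 672, ., ., 78, 325, 189, ., ., ., ., .]

1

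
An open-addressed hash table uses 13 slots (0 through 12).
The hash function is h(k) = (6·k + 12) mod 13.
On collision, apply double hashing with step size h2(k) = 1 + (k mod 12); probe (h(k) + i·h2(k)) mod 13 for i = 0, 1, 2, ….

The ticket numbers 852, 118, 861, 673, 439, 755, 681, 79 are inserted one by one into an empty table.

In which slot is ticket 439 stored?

852: h=2 -> slot 2
118: h=5 -> slot 5
861: h=4 -> slot 4
673: h=7 -> slot 7
439: h=7, h2=8, probe 7,2,10 -> slot 10
755: h=5, h2=12, probe 5,4,3 -> slot 3
681: h=3, h2=10, probe 3,0 -> slot 0
79: h=5, h2=8, probe 5,0,8 -> slot 8
Table: [681, ∅, 852, 755, 861, 118, ∅, 673, 79, ∅, 439, ∅, ∅]

10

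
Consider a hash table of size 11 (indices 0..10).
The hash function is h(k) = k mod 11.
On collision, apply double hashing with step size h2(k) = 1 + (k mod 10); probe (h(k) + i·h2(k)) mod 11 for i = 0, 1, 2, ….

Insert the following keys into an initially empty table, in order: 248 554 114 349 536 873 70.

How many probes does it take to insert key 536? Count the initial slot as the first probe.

3

Insert 248: h=6, slot 6 empty -> index 6.
Insert 554: h=4, slot 4 empty -> index 4.
Insert 114: h=4, h2=5, slot 4 occupied -> index 9.
Insert 349: h=8, slot 8 empty -> index 8.
Insert 536: h=8, h2=7, slots 8,4 occupied -> index 0.
Insert 873: h=4, h2=4, slots 4,8 occupied -> index 1.
Insert 70: h=4, h2=1, slot 4 occupied -> index 5.
Table: [536, 873, -, -, 554, 70, 248, -, 349, 114, -]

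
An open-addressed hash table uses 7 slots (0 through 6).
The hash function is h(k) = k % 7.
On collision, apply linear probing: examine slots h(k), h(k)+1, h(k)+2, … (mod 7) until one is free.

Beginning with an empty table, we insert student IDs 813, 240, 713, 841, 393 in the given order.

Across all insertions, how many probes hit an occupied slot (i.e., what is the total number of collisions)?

813 hashes to 1; slot 1 is free => place at 1.
240 hashes to 2; slot 2 is free => place at 2.
713 hashes to 6; slot 6 is free => place at 6.
841 hashes to 1; 1,2 taken => place at 3.
393 hashes to 1; 1,2,3 taken => place at 4.
Table: [∅, 813, 240, 841, 393, ∅, 713]

5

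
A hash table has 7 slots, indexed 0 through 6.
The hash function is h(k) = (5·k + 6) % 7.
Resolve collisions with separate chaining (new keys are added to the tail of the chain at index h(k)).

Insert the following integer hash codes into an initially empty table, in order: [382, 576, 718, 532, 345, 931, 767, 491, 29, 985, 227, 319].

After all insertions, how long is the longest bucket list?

382 -> bucket 5
576 -> bucket 2
718 -> bucket 5 (collision)
532 -> bucket 6
345 -> bucket 2 (collision)
931 -> bucket 6 (collision)
767 -> bucket 5 (collision)
491 -> bucket 4
29 -> bucket 4 (collision)
985 -> bucket 3
227 -> bucket 0
319 -> bucket 5 (collision)
Final buckets:
0: 227
1: _
2: 576 -> 345
3: 985
4: 491 -> 29
5: 382 -> 718 -> 767 -> 319
6: 532 -> 931

4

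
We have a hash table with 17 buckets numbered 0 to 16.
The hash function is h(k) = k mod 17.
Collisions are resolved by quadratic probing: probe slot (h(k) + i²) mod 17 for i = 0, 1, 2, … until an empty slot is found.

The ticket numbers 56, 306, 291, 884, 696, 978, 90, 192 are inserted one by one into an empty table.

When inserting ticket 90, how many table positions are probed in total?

56: h=5 → slot 5
306: h=0 → slot 0
291: h=2 → slot 2
884: h=0, probe 0,1 → slot 1
696: h=16 → slot 16
978: h=9 → slot 9
90: h=5, probe 5,6 → slot 6
192: h=5, probe 5,6,9,14 → slot 14
Table: [306, 884, 291, ., ., 56, 90, ., ., 978, ., ., ., ., 192, ., 696]

2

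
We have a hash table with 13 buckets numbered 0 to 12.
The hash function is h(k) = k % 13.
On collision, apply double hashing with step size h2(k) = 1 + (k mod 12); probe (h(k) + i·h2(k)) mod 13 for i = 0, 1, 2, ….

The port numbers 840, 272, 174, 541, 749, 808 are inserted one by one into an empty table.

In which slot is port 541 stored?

840: h=8 -> slot 8
272: h=12 -> slot 12
174: h=5 -> slot 5
541: h=8, h2=2, probe 8,10 -> slot 10
749: h=8, h2=6, probe 8,1 -> slot 1
808: h=2 -> slot 2
Table: [∅, 749, 808, ∅, ∅, 174, ∅, ∅, 840, ∅, 541, ∅, 272]

10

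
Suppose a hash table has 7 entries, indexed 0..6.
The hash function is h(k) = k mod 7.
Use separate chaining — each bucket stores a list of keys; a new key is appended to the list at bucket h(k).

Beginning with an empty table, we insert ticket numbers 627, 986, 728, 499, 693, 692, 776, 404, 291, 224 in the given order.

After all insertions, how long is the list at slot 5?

1

627 → bucket 4
986 → bucket 6
728 → bucket 0
499 → bucket 2
693 → bucket 0 (collision)
692 → bucket 6 (collision)
776 → bucket 6 (collision)
404 → bucket 5
291 → bucket 4 (collision)
224 → bucket 0 (collision)
Final buckets:
0: 728 -> 693 -> 224
1: ∅
2: 499
3: ∅
4: 627 -> 291
5: 404
6: 986 -> 692 -> 776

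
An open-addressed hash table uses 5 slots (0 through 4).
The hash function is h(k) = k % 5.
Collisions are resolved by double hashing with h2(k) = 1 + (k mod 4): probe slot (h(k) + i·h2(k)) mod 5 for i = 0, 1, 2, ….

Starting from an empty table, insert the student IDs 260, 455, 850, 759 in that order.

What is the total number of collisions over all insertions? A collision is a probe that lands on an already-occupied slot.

260 hashes to 0; slot 0 is free → place at 0.
455 hashes to 0, h2=4; 0 taken → place at 4.
850 hashes to 0, h2=3; 0 taken → place at 3.
759 hashes to 4, h2=4; 4,3 taken → place at 2.
Table: [260, _, 759, 850, 455]

4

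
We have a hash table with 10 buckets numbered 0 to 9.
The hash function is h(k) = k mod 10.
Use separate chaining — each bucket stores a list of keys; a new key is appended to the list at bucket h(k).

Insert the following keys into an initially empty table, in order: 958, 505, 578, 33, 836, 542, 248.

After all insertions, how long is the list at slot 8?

3

Insert 958: h=8, bucket 8 empty → new chain.
Insert 505: h=5, bucket 5 empty → new chain.
Insert 578: h=8, bucket 8 nonempty → append to chain.
Insert 33: h=3, bucket 3 empty → new chain.
Insert 836: h=6, bucket 6 empty → new chain.
Insert 542: h=2, bucket 2 empty → new chain.
Insert 248: h=8, bucket 8 nonempty → append to chain.
Final buckets:
0: —
1: —
2: 542
3: 33
4: —
5: 505
6: 836
7: —
8: 958 -> 578 -> 248
9: —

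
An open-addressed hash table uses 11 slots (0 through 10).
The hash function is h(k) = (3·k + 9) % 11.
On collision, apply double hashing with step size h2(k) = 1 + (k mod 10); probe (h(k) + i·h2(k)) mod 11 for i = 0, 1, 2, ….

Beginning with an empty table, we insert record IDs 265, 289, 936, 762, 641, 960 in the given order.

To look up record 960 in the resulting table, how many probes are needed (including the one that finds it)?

5

265: h=1 → slot 1
289: h=7 → slot 7
936: h=1, h2=7, probe 1,8 → slot 8
762: h=7, h2=3, probe 7,10 → slot 10
641: h=7, h2=2, probe 7,9 → slot 9
960: h=7, h2=1, probe 7,8,9,10,0 → slot 0
Table: [960, 265, _, _, _, _, _, 289, 936, 641, 762]
Lookup 960: h=7, h2=1, probe 7,8,9,10,0 → found at 0.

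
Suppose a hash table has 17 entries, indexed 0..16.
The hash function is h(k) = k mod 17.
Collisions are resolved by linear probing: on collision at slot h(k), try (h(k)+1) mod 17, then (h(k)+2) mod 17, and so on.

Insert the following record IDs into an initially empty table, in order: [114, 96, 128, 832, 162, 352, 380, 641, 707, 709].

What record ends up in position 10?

162

114: h=12 => slot 12
96: h=11 => slot 11
128: h=9 => slot 9
832: h=16 => slot 16
162: h=9, probe 9,10 => slot 10
352: h=12, probe 12,13 => slot 13
380: h=6 => slot 6
641: h=12, probe 12,13,14 => slot 14
707: h=10, probe 10,11,12,13,14,15 => slot 15
709: h=12, probe 12,13,14,15,16,0 => slot 0
Table: [709, —, —, —, —, —, 380, —, —, 128, 162, 96, 114, 352, 641, 707, 832]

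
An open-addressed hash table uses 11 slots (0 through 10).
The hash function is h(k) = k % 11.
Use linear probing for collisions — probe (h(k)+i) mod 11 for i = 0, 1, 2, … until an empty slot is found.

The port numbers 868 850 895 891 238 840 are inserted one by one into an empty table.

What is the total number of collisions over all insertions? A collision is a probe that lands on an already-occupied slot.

868 hashes to 10; slot 10 is free -> place at 10.
850 hashes to 3; slot 3 is free -> place at 3.
895 hashes to 4; slot 4 is free -> place at 4.
891 hashes to 0; slot 0 is free -> place at 0.
238 hashes to 7; slot 7 is free -> place at 7.
840 hashes to 4; 4 taken -> place at 5.
Table: [891, ., ., 850, 895, 840, ., 238, ., ., 868]

1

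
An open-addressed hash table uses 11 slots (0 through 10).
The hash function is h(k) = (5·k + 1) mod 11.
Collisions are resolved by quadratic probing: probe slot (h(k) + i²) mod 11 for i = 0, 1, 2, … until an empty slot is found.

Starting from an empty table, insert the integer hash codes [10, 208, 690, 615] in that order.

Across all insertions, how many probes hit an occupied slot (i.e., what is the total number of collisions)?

4

Insert 10: h=7, slot 7 empty -> index 7.
Insert 208: h=7, slot 7 occupied -> index 8.
Insert 690: h=8, slot 8 occupied -> index 9.
Insert 615: h=7, slots 7,8 occupied -> index 0.
Table: [615, _, _, _, _, _, _, 10, 208, 690, _]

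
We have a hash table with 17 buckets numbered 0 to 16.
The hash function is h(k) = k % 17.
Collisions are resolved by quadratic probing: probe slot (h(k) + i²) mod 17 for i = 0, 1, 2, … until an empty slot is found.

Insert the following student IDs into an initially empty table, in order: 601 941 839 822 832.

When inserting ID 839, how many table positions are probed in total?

601 hashes to 6; slot 6 is free -> place at 6.
941 hashes to 6; 6 taken -> place at 7.
839 hashes to 6; 6,7 taken -> place at 10.
822 hashes to 6; 6,7,10 taken -> place at 15.
832 hashes to 16; slot 16 is free -> place at 16.
Table: [., ., ., ., ., ., 601, 941, ., ., 839, ., ., ., ., 822, 832]

3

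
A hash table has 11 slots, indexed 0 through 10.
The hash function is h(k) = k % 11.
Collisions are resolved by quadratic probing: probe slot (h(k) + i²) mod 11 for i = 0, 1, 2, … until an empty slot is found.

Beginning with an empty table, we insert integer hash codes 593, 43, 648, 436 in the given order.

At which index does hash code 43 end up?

0

Insert 593: h=10, slot 10 empty → index 10.
Insert 43: h=10, slot 10 occupied → index 0.
Insert 648: h=10, slots 10,0 occupied → index 3.
Insert 436: h=7, slot 7 empty → index 7.
Table: [43, _, _, 648, _, _, _, 436, _, _, 593]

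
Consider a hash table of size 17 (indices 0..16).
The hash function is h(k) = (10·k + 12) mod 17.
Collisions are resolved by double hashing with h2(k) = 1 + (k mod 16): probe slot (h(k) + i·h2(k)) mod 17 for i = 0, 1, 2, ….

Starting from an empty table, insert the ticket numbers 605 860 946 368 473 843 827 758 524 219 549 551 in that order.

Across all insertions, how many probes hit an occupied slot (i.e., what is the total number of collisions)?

6

Insert 605: h=10, slot 10 empty => index 10.
Insert 860: h=10, h2=13, slot 10 occupied => index 6.
Insert 946: h=3, slot 3 empty => index 3.
Insert 368: h=3, h2=1, slot 3 occupied => index 4.
Insert 473: h=16, slot 16 empty => index 16.
Insert 843: h=10, h2=12, slot 10 occupied => index 5.
Insert 827: h=3, h2=12, slot 3 occupied => index 15.
Insert 758: h=10, h2=7, slot 10 occupied => index 0.
Insert 524: h=16, h2=13, slot 16 occupied => index 12.
Insert 219: h=9, slot 9 empty => index 9.
Insert 549: h=11, slot 11 empty => index 11.
Insert 551: h=14, slot 14 empty => index 14.
Table: [758, ., ., 946, 368, 843, 860, ., ., 219, 605, 549, 524, ., 551, 827, 473]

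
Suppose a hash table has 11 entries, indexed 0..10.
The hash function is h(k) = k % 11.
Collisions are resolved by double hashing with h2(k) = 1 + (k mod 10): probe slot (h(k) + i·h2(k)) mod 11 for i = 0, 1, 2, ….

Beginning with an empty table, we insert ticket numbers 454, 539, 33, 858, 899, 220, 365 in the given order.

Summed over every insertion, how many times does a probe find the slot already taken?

454 hashes to 3; slot 3 is free -> place at 3.
539 hashes to 0; slot 0 is free -> place at 0.
33 hashes to 0, h2=4; 0 taken -> place at 4.
858 hashes to 0, h2=9; 0 taken -> place at 9.
899 hashes to 8; slot 8 is free -> place at 8.
220 hashes to 0, h2=1; 0 taken -> place at 1.
365 hashes to 2; slot 2 is free -> place at 2.
Table: [539, 220, 365, 454, 33, -, -, -, 899, 858, -]

3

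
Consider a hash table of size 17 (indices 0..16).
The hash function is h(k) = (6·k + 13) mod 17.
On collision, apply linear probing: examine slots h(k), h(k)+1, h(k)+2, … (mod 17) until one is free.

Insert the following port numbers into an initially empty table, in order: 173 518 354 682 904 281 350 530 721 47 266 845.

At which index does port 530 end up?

0

173: h=14 → slot 14
518: h=10 → slot 10
354: h=12 → slot 12
682: h=8 → slot 8
904: h=14, probe 14,15 → slot 15
281: h=16 → slot 16
350: h=5 → slot 5
530: h=14, probe 14,15,16,0 → slot 0
721: h=4 → slot 4
47: h=6 → slot 6
266: h=11 → slot 11
845: h=0, probe 0,1 → slot 1
Table: [530, 845, ., ., 721, 350, 47, ., 682, ., 518, 266, 354, ., 173, 904, 281]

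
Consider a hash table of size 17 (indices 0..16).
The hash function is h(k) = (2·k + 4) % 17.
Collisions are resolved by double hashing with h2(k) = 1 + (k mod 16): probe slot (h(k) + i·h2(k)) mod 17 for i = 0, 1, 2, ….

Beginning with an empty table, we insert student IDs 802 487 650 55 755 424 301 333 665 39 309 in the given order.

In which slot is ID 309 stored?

16

802 hashes to 10; slot 10 is free → place at 10.
487 hashes to 9; slot 9 is free → place at 9.
650 hashes to 12; slot 12 is free → place at 12.
55 hashes to 12, h2=8; 12 taken → place at 3.
755 hashes to 1; slot 1 is free → place at 1.
424 hashes to 2; slot 2 is free → place at 2.
301 hashes to 11; slot 11 is free → place at 11.
333 hashes to 7; slot 7 is free → place at 7.
665 hashes to 8; slot 8 is free → place at 8.
39 hashes to 14; slot 14 is free → place at 14.
309 hashes to 10, h2=6; 10 taken → place at 16.
Table: [—, 755, 424, 55, —, —, —, 333, 665, 487, 802, 301, 650, —, 39, —, 309]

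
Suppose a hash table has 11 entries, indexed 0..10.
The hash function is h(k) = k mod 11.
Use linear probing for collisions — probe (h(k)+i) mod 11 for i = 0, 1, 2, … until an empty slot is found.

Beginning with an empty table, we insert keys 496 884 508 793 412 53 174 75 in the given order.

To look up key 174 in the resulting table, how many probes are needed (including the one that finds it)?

2

496: h=1 => slot 1
884: h=4 => slot 4
508: h=2 => slot 2
793: h=1, probe 1,2,3 => slot 3
412: h=5 => slot 5
53: h=9 => slot 9
174: h=9, probe 9,10 => slot 10
75: h=9, probe 9,10,0 => slot 0
Table: [75, 496, 508, 793, 884, 412, ., ., ., 53, 174]
Lookup 174: h=9, probe 9,10 → found at 10.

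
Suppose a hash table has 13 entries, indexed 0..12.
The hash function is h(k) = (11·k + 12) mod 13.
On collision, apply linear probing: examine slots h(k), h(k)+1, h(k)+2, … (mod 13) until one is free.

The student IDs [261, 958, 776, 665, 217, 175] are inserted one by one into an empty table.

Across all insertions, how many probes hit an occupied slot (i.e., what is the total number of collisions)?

261 hashes to 10; slot 10 is free → place at 10.
958 hashes to 7; slot 7 is free → place at 7.
776 hashes to 7; 7 taken → place at 8.
665 hashes to 8; 8 taken → place at 9.
217 hashes to 7; 7,8,9,10 taken → place at 11.
175 hashes to 0; slot 0 is free → place at 0.
Table: [175, _, _, _, _, _, _, 958, 776, 665, 261, 217, _]

6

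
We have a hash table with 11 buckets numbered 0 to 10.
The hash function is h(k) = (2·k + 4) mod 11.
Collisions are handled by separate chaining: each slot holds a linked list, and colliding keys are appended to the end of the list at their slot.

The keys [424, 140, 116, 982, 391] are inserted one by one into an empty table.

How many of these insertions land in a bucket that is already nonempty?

424 -> bucket 5
140 -> bucket 9
116 -> bucket 5 (collision)
982 -> bucket 10
391 -> bucket 5 (collision)
Final buckets:
0: -
1: -
2: -
3: -
4: -
5: 424 -> 116 -> 391
6: -
7: -
8: -
9: 140
10: 982

2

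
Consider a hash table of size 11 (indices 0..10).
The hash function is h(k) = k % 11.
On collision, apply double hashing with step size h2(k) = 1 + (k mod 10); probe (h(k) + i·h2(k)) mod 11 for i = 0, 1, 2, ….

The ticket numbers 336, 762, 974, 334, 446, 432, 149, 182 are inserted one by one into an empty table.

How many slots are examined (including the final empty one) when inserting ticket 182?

336 hashes to 6; slot 6 is free => place at 6.
762 hashes to 3; slot 3 is free => place at 3.
974 hashes to 6, h2=5; 6 taken => place at 0.
334 hashes to 4; slot 4 is free => place at 4.
446 hashes to 6, h2=7; 6 taken => place at 2.
432 hashes to 3, h2=3; 3,6 taken => place at 9.
149 hashes to 6, h2=10; 6 taken => place at 5.
182 hashes to 6, h2=3; 6,9 taken => place at 1.
Table: [974, 182, 446, 762, 334, 149, 336, —, —, 432, —]

3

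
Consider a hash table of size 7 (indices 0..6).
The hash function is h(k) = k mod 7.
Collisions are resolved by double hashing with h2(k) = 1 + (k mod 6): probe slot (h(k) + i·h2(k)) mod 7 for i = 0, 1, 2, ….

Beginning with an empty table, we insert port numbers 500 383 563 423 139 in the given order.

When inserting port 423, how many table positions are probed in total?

500: h=3 → slot 3
383: h=5 → slot 5
563: h=3, h2=6, probe 3,2 → slot 2
423: h=3, h2=4, probe 3,0 → slot 0
139: h=6 → slot 6
Table: [423, ., 563, 500, ., 383, 139]

2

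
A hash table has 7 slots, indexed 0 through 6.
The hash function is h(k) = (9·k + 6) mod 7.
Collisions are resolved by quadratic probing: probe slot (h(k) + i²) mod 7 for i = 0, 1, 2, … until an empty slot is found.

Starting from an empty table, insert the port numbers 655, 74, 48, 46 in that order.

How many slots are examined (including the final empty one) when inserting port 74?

2

Insert 655: h=0, slot 0 empty → index 0.
Insert 74: h=0, slot 0 occupied → index 1.
Insert 48: h=4, slot 4 empty → index 4.
Insert 46: h=0, slots 0,1,4 occupied → index 2.
Table: [655, 74, 46, ∅, 48, ∅, ∅]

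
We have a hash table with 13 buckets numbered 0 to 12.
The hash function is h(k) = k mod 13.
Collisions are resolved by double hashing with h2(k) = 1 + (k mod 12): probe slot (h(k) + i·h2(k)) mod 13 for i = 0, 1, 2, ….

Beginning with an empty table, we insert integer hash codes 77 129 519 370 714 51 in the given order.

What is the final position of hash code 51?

7

Insert 77: h=12, slot 12 empty → index 12.
Insert 129: h=12, h2=10, slot 12 occupied → index 9.
Insert 519: h=12, h2=4, slot 12 occupied → index 3.
Insert 370: h=6, slot 6 empty → index 6.
Insert 714: h=12, h2=7, slots 12,6 occupied → index 0.
Insert 51: h=12, h2=4, slots 12,3 occupied → index 7.
Table: [714, -, -, 519, -, -, 370, 51, -, 129, -, -, 77]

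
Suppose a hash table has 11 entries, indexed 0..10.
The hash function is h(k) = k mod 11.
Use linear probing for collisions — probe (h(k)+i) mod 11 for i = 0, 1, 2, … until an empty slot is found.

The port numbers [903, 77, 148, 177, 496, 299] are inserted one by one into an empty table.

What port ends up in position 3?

496

903: h=1 => slot 1
77: h=0 => slot 0
148: h=5 => slot 5
177: h=1, probe 1,2 => slot 2
496: h=1, probe 1,2,3 => slot 3
299: h=2, probe 2,3,4 => slot 4
Table: [77, 903, 177, 496, 299, 148, -, -, -, -, -]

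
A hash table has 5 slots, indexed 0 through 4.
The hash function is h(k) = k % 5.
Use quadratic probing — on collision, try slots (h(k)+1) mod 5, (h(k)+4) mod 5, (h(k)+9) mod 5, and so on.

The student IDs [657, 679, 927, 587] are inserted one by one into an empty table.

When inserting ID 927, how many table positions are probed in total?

657 hashes to 2; slot 2 is free -> place at 2.
679 hashes to 4; slot 4 is free -> place at 4.
927 hashes to 2; 2 taken -> place at 3.
587 hashes to 2; 2,3 taken -> place at 1.
Table: [., 587, 657, 927, 679]

2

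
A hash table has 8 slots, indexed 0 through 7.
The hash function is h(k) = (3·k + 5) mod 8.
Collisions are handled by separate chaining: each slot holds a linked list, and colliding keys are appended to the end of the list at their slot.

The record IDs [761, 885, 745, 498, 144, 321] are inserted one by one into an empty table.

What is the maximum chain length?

3

761 → bucket 0
885 → bucket 4
745 → bucket 0 (collision)
498 → bucket 3
144 → bucket 5
321 → bucket 0 (collision)
Final buckets:
0: 761 -> 745 -> 321
1: —
2: —
3: 498
4: 885
5: 144
6: —
7: —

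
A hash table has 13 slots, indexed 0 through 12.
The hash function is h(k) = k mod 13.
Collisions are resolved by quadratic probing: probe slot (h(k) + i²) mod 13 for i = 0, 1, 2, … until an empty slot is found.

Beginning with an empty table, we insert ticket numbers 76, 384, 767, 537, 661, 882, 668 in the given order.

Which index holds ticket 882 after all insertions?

2

Insert 76: h=11, slot 11 empty -> index 11.
Insert 384: h=7, slot 7 empty -> index 7.
Insert 767: h=0, slot 0 empty -> index 0.
Insert 537: h=4, slot 4 empty -> index 4.
Insert 661: h=11, slot 11 occupied -> index 12.
Insert 882: h=11, slots 11,12 occupied -> index 2.
Insert 668: h=5, slot 5 empty -> index 5.
Table: [767, —, 882, —, 537, 668, —, 384, —, —, —, 76, 661]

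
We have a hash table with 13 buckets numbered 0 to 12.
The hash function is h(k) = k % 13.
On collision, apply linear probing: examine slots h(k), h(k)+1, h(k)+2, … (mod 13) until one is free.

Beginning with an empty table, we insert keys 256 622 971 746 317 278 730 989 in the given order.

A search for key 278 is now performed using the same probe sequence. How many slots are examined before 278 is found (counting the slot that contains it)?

Insert 256: h=9, slot 9 empty => index 9.
Insert 622: h=11, slot 11 empty => index 11.
Insert 971: h=9, slot 9 occupied => index 10.
Insert 746: h=5, slot 5 empty => index 5.
Insert 317: h=5, slot 5 occupied => index 6.
Insert 278: h=5, slots 5,6 occupied => index 7.
Insert 730: h=2, slot 2 empty => index 2.
Insert 989: h=1, slot 1 empty => index 1.
Table: [., 989, 730, ., ., 746, 317, 278, ., 256, 971, 622, .]
Lookup 278: h=5, probe 5,6,7 → found at 7.

3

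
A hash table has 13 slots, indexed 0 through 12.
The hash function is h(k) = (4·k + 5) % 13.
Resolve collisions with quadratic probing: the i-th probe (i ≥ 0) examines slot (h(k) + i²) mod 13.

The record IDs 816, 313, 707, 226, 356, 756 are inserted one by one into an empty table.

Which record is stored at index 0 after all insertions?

226

816 hashes to 6; slot 6 is free => place at 6.
313 hashes to 9; slot 9 is free => place at 9.
707 hashes to 12; slot 12 is free => place at 12.
226 hashes to 12; 12 taken => place at 0.
356 hashes to 12; 12,0 taken => place at 3.
756 hashes to 0; 0 taken => place at 1.
Table: [226, 756, ∅, 356, ∅, ∅, 816, ∅, ∅, 313, ∅, ∅, 707]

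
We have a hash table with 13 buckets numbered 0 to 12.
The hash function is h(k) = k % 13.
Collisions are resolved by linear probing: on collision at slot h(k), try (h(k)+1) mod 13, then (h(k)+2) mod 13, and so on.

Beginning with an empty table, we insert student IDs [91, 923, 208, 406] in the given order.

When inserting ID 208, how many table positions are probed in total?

91 hashes to 0; slot 0 is free => place at 0.
923 hashes to 0; 0 taken => place at 1.
208 hashes to 0; 0,1 taken => place at 2.
406 hashes to 3; slot 3 is free => place at 3.
Table: [91, 923, 208, 406, ., ., ., ., ., ., ., ., .]

3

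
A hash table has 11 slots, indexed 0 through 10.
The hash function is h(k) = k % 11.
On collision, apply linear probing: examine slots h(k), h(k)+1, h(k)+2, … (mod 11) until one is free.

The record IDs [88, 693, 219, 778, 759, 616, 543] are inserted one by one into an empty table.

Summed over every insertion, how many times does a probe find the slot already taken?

Insert 88: h=0, slot 0 empty → index 0.
Insert 693: h=0, slot 0 occupied → index 1.
Insert 219: h=10, slot 10 empty → index 10.
Insert 778: h=8, slot 8 empty → index 8.
Insert 759: h=0, slots 0,1 occupied → index 2.
Insert 616: h=0, slots 0,1,2 occupied → index 3.
Insert 543: h=4, slot 4 empty → index 4.
Table: [88, 693, 759, 616, 543, _, _, _, 778, _, 219]

6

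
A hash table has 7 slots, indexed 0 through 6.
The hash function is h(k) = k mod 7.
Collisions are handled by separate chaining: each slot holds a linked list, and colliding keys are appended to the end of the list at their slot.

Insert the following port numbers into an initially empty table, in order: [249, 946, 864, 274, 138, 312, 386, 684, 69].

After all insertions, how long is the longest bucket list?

249 -> bucket 4
946 -> bucket 1
864 -> bucket 3
274 -> bucket 1 (collision)
138 -> bucket 5
312 -> bucket 4 (collision)
386 -> bucket 1 (collision)
684 -> bucket 5 (collision)
69 -> bucket 6
Final buckets:
0: -
1: 946 -> 274 -> 386
2: -
3: 864
4: 249 -> 312
5: 138 -> 684
6: 69

3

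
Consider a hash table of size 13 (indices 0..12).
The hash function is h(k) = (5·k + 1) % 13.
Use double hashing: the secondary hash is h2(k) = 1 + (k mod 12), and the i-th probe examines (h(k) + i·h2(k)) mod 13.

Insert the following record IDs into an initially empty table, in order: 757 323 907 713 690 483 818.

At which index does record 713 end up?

10

757 hashes to 3; slot 3 is free → place at 3.
323 hashes to 4; slot 4 is free → place at 4.
907 hashes to 12; slot 12 is free → place at 12.
713 hashes to 4, h2=6; 4 taken → place at 10.
690 hashes to 6; slot 6 is free → place at 6.
483 hashes to 11; slot 11 is free → place at 11.
818 hashes to 9; slot 9 is free → place at 9.
Table: [∅, ∅, ∅, 757, 323, ∅, 690, ∅, ∅, 818, 713, 483, 907]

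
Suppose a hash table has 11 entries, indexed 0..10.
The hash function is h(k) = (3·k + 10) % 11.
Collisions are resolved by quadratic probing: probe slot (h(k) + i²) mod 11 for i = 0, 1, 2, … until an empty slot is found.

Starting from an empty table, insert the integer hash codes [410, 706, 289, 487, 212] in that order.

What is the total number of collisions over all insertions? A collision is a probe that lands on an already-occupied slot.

6

410: h=8 -> slot 8
706: h=5 -> slot 5
289: h=8, probe 8,9 -> slot 9
487: h=8, probe 8,9,1 -> slot 1
212: h=8, probe 8,9,1,6 -> slot 6
Table: [—, 487, —, —, —, 706, 212, —, 410, 289, —]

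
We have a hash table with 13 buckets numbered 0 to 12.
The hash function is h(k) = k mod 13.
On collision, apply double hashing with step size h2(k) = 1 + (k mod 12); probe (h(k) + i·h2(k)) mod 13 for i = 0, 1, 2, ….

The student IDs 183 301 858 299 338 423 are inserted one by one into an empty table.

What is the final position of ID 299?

12

Insert 183: h=1, slot 1 empty -> index 1.
Insert 301: h=2, slot 2 empty -> index 2.
Insert 858: h=0, slot 0 empty -> index 0.
Insert 299: h=0, h2=12, slot 0 occupied -> index 12.
Insert 338: h=0, h2=3, slot 0 occupied -> index 3.
Insert 423: h=7, slot 7 empty -> index 7.
Table: [858, 183, 301, 338, ∅, ∅, ∅, 423, ∅, ∅, ∅, ∅, 299]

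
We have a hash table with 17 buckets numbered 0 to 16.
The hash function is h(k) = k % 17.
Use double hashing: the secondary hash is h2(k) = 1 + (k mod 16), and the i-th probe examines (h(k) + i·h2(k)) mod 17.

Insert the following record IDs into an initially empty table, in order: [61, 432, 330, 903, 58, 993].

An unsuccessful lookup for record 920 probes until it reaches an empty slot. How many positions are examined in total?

61 hashes to 10; slot 10 is free → place at 10.
432 hashes to 7; slot 7 is free → place at 7.
330 hashes to 7, h2=11; 7 taken → place at 1.
903 hashes to 2; slot 2 is free → place at 2.
58 hashes to 7, h2=11; 7,1 taken → place at 12.
993 hashes to 7, h2=2; 7 taken → place at 9.
Table: [_, 330, 903, _, _, _, _, 432, _, 993, 61, _, 58, _, _, _, _]
Lookup 920: h=2, h2=9, probe 2,11 → slot 11 empty, not found.

2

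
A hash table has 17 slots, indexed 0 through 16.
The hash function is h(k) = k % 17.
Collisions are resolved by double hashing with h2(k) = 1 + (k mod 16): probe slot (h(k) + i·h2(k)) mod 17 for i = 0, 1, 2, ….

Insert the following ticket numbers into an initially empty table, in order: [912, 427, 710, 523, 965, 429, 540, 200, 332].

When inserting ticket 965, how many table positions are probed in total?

Insert 912: h=11, slot 11 empty → index 11.
Insert 427: h=2, slot 2 empty → index 2.
Insert 710: h=13, slot 13 empty → index 13.
Insert 523: h=13, h2=12, slot 13 occupied → index 8.
Insert 965: h=13, h2=6, slots 13,2,8 occupied → index 14.
Insert 429: h=4, slot 4 empty → index 4.
Insert 540: h=13, h2=13, slot 13 occupied → index 9.
Insert 200: h=13, h2=9, slot 13 occupied → index 5.
Insert 332: h=9, h2=13, slots 9,5 occupied → index 1.
Table: [_, 332, 427, _, 429, 200, _, _, 523, 540, _, 912, _, 710, 965, _, _]

4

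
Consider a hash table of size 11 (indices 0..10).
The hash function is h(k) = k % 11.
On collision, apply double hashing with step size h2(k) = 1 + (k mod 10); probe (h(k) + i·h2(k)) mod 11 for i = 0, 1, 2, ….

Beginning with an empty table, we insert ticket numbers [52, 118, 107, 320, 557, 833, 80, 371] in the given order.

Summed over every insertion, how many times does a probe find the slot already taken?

52: h=8 → slot 8
118: h=8, h2=9, probe 8,6 → slot 6
107: h=8, h2=8, probe 8,5 → slot 5
320: h=1 → slot 1
557: h=7 → slot 7
833: h=8, h2=4, probe 8,1,5,9 → slot 9
80: h=3 → slot 3
371: h=8, h2=2, probe 8,10 → slot 10
Table: [., 320, ., 80, ., 107, 118, 557, 52, 833, 371]

6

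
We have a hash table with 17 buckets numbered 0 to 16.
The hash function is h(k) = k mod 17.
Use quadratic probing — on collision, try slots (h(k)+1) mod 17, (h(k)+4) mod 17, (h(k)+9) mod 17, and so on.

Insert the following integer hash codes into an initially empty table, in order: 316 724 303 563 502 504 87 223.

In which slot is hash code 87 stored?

3

316: h=10 => slot 10
724: h=10, probe 10,11 => slot 11
303: h=14 => slot 14
563: h=2 => slot 2
502: h=9 => slot 9
504: h=11, probe 11,12 => slot 12
87: h=2, probe 2,3 => slot 3
223: h=2, probe 2,3,6 => slot 6
Table: [∅, ∅, 563, 87, ∅, ∅, 223, ∅, ∅, 502, 316, 724, 504, ∅, 303, ∅, ∅]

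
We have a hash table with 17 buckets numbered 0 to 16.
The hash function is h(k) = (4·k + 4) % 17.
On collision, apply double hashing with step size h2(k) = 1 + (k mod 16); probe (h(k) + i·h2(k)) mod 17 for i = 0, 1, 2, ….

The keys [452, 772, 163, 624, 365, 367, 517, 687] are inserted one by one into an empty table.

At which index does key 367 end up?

9

Insert 452: h=10, slot 10 empty -> index 10.
Insert 772: h=15, slot 15 empty -> index 15.
Insert 163: h=10, h2=4, slot 10 occupied -> index 14.
Insert 624: h=1, slot 1 empty -> index 1.
Insert 365: h=2, slot 2 empty -> index 2.
Insert 367: h=10, h2=16, slot 10 occupied -> index 9.
Insert 517: h=15, h2=6, slot 15 occupied -> index 4.
Insert 687: h=15, h2=16, slots 15,14 occupied -> index 13.
Table: [-, 624, 365, -, 517, -, -, -, -, 367, 452, -, -, 687, 163, 772, -]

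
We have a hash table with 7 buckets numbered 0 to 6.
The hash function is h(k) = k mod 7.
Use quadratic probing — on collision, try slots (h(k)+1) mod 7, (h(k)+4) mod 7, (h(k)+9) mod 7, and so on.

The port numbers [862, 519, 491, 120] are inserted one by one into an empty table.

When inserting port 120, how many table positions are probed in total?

862: h=1 → slot 1
519: h=1, probe 1,2 → slot 2
491: h=1, probe 1,2,5 → slot 5
120: h=1, probe 1,2,5,3 → slot 3
Table: [∅, 862, 519, 120, ∅, 491, ∅]

4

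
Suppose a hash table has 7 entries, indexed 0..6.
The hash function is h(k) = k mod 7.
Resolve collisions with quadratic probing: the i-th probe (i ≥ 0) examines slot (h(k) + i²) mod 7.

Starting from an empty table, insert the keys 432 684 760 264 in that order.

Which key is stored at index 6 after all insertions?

684

432 hashes to 5; slot 5 is free → place at 5.
684 hashes to 5; 5 taken → place at 6.
760 hashes to 4; slot 4 is free → place at 4.
264 hashes to 5; 5,6 taken → place at 2.
Table: [_, _, 264, _, 760, 432, 684]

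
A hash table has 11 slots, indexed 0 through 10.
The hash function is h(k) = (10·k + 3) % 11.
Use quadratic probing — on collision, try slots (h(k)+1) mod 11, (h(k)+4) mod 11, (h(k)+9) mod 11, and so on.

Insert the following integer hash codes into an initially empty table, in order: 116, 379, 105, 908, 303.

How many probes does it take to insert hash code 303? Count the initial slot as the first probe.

116 hashes to 8; slot 8 is free => place at 8.
379 hashes to 9; slot 9 is free => place at 9.
105 hashes to 8; 8,9 taken => place at 1.
908 hashes to 8; 8,9,1 taken => place at 6.
303 hashes to 8; 8,9,1,6 taken => place at 2.
Table: [—, 105, 303, —, —, —, 908, —, 116, 379, —]

5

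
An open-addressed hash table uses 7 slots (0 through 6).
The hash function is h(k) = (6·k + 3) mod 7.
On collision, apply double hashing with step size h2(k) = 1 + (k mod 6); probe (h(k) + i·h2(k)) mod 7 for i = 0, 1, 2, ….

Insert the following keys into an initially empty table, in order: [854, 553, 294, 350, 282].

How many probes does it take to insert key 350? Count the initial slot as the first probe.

2

854: h=3 → slot 3
553: h=3, h2=2, probe 3,5 → slot 5
294: h=3, h2=1, probe 3,4 → slot 4
350: h=3, h2=3, probe 3,6 → slot 6
282: h=1 → slot 1
Table: [-, 282, -, 854, 294, 553, 350]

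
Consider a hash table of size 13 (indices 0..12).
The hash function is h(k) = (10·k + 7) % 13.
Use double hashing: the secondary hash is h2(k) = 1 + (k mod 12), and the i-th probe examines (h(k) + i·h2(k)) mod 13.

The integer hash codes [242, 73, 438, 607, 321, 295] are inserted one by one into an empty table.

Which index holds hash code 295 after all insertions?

242: h=9 => slot 9
73: h=9, h2=2, probe 9,11 => slot 11
438: h=6 => slot 6
607: h=6, h2=8, probe 6,1 => slot 1
321: h=6, h2=10, probe 6,3 => slot 3
295: h=6, h2=8, probe 6,1,9,4 => slot 4
Table: [., 607, ., 321, 295, ., 438, ., ., 242, ., 73, .]

4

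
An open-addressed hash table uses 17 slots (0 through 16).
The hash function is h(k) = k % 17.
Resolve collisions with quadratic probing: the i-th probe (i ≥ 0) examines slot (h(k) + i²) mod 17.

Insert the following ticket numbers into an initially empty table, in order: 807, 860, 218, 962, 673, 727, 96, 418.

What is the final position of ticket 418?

807 hashes to 8; slot 8 is free => place at 8.
860 hashes to 10; slot 10 is free => place at 10.
218 hashes to 14; slot 14 is free => place at 14.
962 hashes to 10; 10 taken => place at 11.
673 hashes to 10; 10,11,14 taken => place at 2.
727 hashes to 13; slot 13 is free => place at 13.
96 hashes to 11; 11 taken => place at 12.
418 hashes to 10; 10,11,14,2 taken => place at 9.
Table: [—, —, 673, —, —, —, —, —, 807, 418, 860, 962, 96, 727, 218, —, —]

9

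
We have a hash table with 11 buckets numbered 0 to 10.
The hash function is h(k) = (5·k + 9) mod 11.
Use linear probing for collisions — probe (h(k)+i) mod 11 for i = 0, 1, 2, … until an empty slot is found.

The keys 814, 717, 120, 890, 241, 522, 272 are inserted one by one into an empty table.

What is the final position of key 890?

814: h=9 => slot 9
717: h=8 => slot 8
120: h=4 => slot 4
890: h=4, probe 4,5 => slot 5
241: h=4, probe 4,5,6 => slot 6
522: h=1 => slot 1
272: h=5, probe 5,6,7 => slot 7
Table: [∅, 522, ∅, ∅, 120, 890, 241, 272, 717, 814, ∅]

5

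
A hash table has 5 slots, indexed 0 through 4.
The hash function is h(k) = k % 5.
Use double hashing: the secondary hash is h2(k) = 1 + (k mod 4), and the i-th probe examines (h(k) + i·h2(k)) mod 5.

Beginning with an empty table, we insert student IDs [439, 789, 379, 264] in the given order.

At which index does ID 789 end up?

1

Insert 439: h=4, slot 4 empty → index 4.
Insert 789: h=4, h2=2, slot 4 occupied → index 1.
Insert 379: h=4, h2=4, slot 4 occupied → index 3.
Insert 264: h=4, h2=1, slot 4 occupied → index 0.
Table: [264, 789, —, 379, 439]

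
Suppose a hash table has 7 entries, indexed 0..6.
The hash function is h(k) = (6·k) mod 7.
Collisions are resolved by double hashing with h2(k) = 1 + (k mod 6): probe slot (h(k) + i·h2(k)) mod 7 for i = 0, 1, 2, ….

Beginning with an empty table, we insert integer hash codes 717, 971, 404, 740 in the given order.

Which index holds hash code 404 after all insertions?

717: h=4 -> slot 4
971: h=2 -> slot 2
404: h=2, h2=3, probe 2,5 -> slot 5
740: h=2, h2=3, probe 2,5,1 -> slot 1
Table: [., 740, 971, ., 717, 404, .]

5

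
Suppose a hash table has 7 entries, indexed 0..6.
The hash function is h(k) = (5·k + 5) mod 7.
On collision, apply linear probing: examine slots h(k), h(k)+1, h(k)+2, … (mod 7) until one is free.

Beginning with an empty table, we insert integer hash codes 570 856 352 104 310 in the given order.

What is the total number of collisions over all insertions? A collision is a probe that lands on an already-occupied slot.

3

570 hashes to 6; slot 6 is free => place at 6.
856 hashes to 1; slot 1 is free => place at 1.
352 hashes to 1; 1 taken => place at 2.
104 hashes to 0; slot 0 is free => place at 0.
310 hashes to 1; 1,2 taken => place at 3.
Table: [104, 856, 352, 310, —, —, 570]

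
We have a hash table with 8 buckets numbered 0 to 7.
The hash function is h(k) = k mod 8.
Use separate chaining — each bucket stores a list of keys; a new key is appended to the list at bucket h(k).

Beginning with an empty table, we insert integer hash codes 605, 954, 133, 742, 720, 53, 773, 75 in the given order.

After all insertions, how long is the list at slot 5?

4

605 → bucket 5
954 → bucket 2
133 → bucket 5 (collision)
742 → bucket 6
720 → bucket 0
53 → bucket 5 (collision)
773 → bucket 5 (collision)
75 → bucket 3
Final buckets:
0: 720
1: -
2: 954
3: 75
4: -
5: 605 -> 133 -> 53 -> 773
6: 742
7: -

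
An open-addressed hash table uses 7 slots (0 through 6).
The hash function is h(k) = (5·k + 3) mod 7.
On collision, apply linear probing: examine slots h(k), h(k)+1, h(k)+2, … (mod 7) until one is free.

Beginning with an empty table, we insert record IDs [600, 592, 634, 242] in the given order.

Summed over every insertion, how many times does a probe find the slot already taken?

Insert 600: h=0, slot 0 empty -> index 0.
Insert 592: h=2, slot 2 empty -> index 2.
Insert 634: h=2, slot 2 occupied -> index 3.
Insert 242: h=2, slots 2,3 occupied -> index 4.
Table: [600, ∅, 592, 634, 242, ∅, ∅]

3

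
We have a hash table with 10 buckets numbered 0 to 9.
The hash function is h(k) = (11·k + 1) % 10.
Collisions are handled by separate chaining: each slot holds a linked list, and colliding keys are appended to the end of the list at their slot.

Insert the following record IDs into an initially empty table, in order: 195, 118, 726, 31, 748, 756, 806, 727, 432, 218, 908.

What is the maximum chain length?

Insert 195: h=6, bucket 6 empty -> new chain.
Insert 118: h=9, bucket 9 empty -> new chain.
Insert 726: h=7, bucket 7 empty -> new chain.
Insert 31: h=2, bucket 2 empty -> new chain.
Insert 748: h=9, bucket 9 nonempty -> append to chain.
Insert 756: h=7, bucket 7 nonempty -> append to chain.
Insert 806: h=7, bucket 7 nonempty -> append to chain.
Insert 727: h=8, bucket 8 empty -> new chain.
Insert 432: h=3, bucket 3 empty -> new chain.
Insert 218: h=9, bucket 9 nonempty -> append to chain.
Insert 908: h=9, bucket 9 nonempty -> append to chain.
Final buckets:
0: -
1: -
2: 31
3: 432
4: -
5: -
6: 195
7: 726 -> 756 -> 806
8: 727
9: 118 -> 748 -> 218 -> 908

4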